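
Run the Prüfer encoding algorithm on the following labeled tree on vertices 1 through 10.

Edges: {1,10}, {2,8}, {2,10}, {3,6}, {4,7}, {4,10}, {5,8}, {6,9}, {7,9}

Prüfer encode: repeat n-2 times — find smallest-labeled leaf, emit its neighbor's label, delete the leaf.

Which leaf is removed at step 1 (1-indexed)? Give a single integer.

Step 1: current leaves = {1,3,5}. Remove leaf 1 (neighbor: 10).

Answer: 1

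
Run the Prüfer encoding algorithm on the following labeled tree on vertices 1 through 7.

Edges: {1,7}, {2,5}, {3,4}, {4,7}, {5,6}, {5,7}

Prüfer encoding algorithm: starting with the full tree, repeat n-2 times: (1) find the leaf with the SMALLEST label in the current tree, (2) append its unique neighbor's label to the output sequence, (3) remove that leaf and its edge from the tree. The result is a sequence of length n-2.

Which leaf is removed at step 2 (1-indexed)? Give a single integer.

Step 1: current leaves = {1,2,3,6}. Remove leaf 1 (neighbor: 7).
Step 2: current leaves = {2,3,6}. Remove leaf 2 (neighbor: 5).

Answer: 2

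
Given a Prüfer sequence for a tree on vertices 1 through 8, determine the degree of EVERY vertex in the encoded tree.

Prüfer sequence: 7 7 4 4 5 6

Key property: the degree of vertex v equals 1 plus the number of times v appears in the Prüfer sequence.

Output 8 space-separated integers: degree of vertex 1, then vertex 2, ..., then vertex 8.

Answer: 1 1 1 3 2 2 3 1

Derivation:
p_1 = 7: count[7] becomes 1
p_2 = 7: count[7] becomes 2
p_3 = 4: count[4] becomes 1
p_4 = 4: count[4] becomes 2
p_5 = 5: count[5] becomes 1
p_6 = 6: count[6] becomes 1
Degrees (1 + count): deg[1]=1+0=1, deg[2]=1+0=1, deg[3]=1+0=1, deg[4]=1+2=3, deg[5]=1+1=2, deg[6]=1+1=2, deg[7]=1+2=3, deg[8]=1+0=1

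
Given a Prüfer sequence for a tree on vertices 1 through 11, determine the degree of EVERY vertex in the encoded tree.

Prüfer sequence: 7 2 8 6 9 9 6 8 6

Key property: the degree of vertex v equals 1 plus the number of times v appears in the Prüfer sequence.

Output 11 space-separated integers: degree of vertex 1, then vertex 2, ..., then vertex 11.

Answer: 1 2 1 1 1 4 2 3 3 1 1

Derivation:
p_1 = 7: count[7] becomes 1
p_2 = 2: count[2] becomes 1
p_3 = 8: count[8] becomes 1
p_4 = 6: count[6] becomes 1
p_5 = 9: count[9] becomes 1
p_6 = 9: count[9] becomes 2
p_7 = 6: count[6] becomes 2
p_8 = 8: count[8] becomes 2
p_9 = 6: count[6] becomes 3
Degrees (1 + count): deg[1]=1+0=1, deg[2]=1+1=2, deg[3]=1+0=1, deg[4]=1+0=1, deg[5]=1+0=1, deg[6]=1+3=4, deg[7]=1+1=2, deg[8]=1+2=3, deg[9]=1+2=3, deg[10]=1+0=1, deg[11]=1+0=1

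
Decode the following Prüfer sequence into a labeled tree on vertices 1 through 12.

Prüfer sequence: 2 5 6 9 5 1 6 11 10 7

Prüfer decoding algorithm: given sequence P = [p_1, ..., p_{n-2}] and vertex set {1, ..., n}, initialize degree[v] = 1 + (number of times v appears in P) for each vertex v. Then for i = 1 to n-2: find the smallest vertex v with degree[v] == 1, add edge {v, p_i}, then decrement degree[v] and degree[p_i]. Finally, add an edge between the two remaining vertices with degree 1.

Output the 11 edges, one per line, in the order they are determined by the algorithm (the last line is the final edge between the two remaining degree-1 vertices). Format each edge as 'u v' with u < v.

Initial degrees: {1:2, 2:2, 3:1, 4:1, 5:3, 6:3, 7:2, 8:1, 9:2, 10:2, 11:2, 12:1}
Step 1: smallest deg-1 vertex = 3, p_1 = 2. Add edge {2,3}. Now deg[3]=0, deg[2]=1.
Step 2: smallest deg-1 vertex = 2, p_2 = 5. Add edge {2,5}. Now deg[2]=0, deg[5]=2.
Step 3: smallest deg-1 vertex = 4, p_3 = 6. Add edge {4,6}. Now deg[4]=0, deg[6]=2.
Step 4: smallest deg-1 vertex = 8, p_4 = 9. Add edge {8,9}. Now deg[8]=0, deg[9]=1.
Step 5: smallest deg-1 vertex = 9, p_5 = 5. Add edge {5,9}. Now deg[9]=0, deg[5]=1.
Step 6: smallest deg-1 vertex = 5, p_6 = 1. Add edge {1,5}. Now deg[5]=0, deg[1]=1.
Step 7: smallest deg-1 vertex = 1, p_7 = 6. Add edge {1,6}. Now deg[1]=0, deg[6]=1.
Step 8: smallest deg-1 vertex = 6, p_8 = 11. Add edge {6,11}. Now deg[6]=0, deg[11]=1.
Step 9: smallest deg-1 vertex = 11, p_9 = 10. Add edge {10,11}. Now deg[11]=0, deg[10]=1.
Step 10: smallest deg-1 vertex = 10, p_10 = 7. Add edge {7,10}. Now deg[10]=0, deg[7]=1.
Final: two remaining deg-1 vertices are 7, 12. Add edge {7,12}.

Answer: 2 3
2 5
4 6
8 9
5 9
1 5
1 6
6 11
10 11
7 10
7 12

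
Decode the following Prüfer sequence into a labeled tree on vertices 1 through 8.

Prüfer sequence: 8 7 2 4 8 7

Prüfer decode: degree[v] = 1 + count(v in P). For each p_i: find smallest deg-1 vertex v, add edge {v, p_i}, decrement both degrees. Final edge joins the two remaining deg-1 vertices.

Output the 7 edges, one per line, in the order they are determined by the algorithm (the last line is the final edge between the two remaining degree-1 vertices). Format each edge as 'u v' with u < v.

Answer: 1 8
3 7
2 5
2 4
4 8
6 7
7 8

Derivation:
Initial degrees: {1:1, 2:2, 3:1, 4:2, 5:1, 6:1, 7:3, 8:3}
Step 1: smallest deg-1 vertex = 1, p_1 = 8. Add edge {1,8}. Now deg[1]=0, deg[8]=2.
Step 2: smallest deg-1 vertex = 3, p_2 = 7. Add edge {3,7}. Now deg[3]=0, deg[7]=2.
Step 3: smallest deg-1 vertex = 5, p_3 = 2. Add edge {2,5}. Now deg[5]=0, deg[2]=1.
Step 4: smallest deg-1 vertex = 2, p_4 = 4. Add edge {2,4}. Now deg[2]=0, deg[4]=1.
Step 5: smallest deg-1 vertex = 4, p_5 = 8. Add edge {4,8}. Now deg[4]=0, deg[8]=1.
Step 6: smallest deg-1 vertex = 6, p_6 = 7. Add edge {6,7}. Now deg[6]=0, deg[7]=1.
Final: two remaining deg-1 vertices are 7, 8. Add edge {7,8}.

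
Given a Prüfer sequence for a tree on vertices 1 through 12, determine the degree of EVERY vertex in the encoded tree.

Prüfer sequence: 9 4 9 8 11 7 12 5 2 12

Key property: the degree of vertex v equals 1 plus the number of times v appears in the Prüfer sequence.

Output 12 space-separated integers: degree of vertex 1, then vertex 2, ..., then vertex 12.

Answer: 1 2 1 2 2 1 2 2 3 1 2 3

Derivation:
p_1 = 9: count[9] becomes 1
p_2 = 4: count[4] becomes 1
p_3 = 9: count[9] becomes 2
p_4 = 8: count[8] becomes 1
p_5 = 11: count[11] becomes 1
p_6 = 7: count[7] becomes 1
p_7 = 12: count[12] becomes 1
p_8 = 5: count[5] becomes 1
p_9 = 2: count[2] becomes 1
p_10 = 12: count[12] becomes 2
Degrees (1 + count): deg[1]=1+0=1, deg[2]=1+1=2, deg[3]=1+0=1, deg[4]=1+1=2, deg[5]=1+1=2, deg[6]=1+0=1, deg[7]=1+1=2, deg[8]=1+1=2, deg[9]=1+2=3, deg[10]=1+0=1, deg[11]=1+1=2, deg[12]=1+2=3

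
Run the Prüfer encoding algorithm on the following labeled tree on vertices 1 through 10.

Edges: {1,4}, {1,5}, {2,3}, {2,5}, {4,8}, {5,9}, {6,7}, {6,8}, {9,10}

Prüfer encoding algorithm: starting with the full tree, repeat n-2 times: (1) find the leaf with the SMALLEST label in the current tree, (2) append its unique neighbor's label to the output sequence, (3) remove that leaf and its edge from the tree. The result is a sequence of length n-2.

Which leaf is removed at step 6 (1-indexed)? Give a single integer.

Answer: 4

Derivation:
Step 1: current leaves = {3,7,10}. Remove leaf 3 (neighbor: 2).
Step 2: current leaves = {2,7,10}. Remove leaf 2 (neighbor: 5).
Step 3: current leaves = {7,10}. Remove leaf 7 (neighbor: 6).
Step 4: current leaves = {6,10}. Remove leaf 6 (neighbor: 8).
Step 5: current leaves = {8,10}. Remove leaf 8 (neighbor: 4).
Step 6: current leaves = {4,10}. Remove leaf 4 (neighbor: 1).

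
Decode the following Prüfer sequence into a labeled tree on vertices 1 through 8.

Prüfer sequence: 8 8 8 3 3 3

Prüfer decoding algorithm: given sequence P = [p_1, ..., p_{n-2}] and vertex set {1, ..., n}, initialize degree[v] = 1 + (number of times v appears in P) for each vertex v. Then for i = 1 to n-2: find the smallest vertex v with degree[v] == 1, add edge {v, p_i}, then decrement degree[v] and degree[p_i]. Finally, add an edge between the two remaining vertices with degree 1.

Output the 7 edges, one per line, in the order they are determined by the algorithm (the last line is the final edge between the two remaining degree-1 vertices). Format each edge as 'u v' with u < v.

Initial degrees: {1:1, 2:1, 3:4, 4:1, 5:1, 6:1, 7:1, 8:4}
Step 1: smallest deg-1 vertex = 1, p_1 = 8. Add edge {1,8}. Now deg[1]=0, deg[8]=3.
Step 2: smallest deg-1 vertex = 2, p_2 = 8. Add edge {2,8}. Now deg[2]=0, deg[8]=2.
Step 3: smallest deg-1 vertex = 4, p_3 = 8. Add edge {4,8}. Now deg[4]=0, deg[8]=1.
Step 4: smallest deg-1 vertex = 5, p_4 = 3. Add edge {3,5}. Now deg[5]=0, deg[3]=3.
Step 5: smallest deg-1 vertex = 6, p_5 = 3. Add edge {3,6}. Now deg[6]=0, deg[3]=2.
Step 6: smallest deg-1 vertex = 7, p_6 = 3. Add edge {3,7}. Now deg[7]=0, deg[3]=1.
Final: two remaining deg-1 vertices are 3, 8. Add edge {3,8}.

Answer: 1 8
2 8
4 8
3 5
3 6
3 7
3 8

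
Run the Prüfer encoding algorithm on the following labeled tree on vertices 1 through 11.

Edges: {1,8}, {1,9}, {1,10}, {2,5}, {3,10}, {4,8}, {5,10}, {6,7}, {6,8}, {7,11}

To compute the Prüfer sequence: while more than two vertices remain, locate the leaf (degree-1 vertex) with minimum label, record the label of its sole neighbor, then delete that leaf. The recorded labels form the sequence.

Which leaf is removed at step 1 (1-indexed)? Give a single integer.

Step 1: current leaves = {2,3,4,9,11}. Remove leaf 2 (neighbor: 5).

Answer: 2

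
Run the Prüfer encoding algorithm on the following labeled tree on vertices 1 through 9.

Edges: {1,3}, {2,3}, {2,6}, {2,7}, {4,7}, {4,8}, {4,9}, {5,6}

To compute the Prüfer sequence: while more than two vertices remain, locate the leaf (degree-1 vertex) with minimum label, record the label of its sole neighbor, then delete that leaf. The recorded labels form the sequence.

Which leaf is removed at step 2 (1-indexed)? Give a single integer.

Step 1: current leaves = {1,5,8,9}. Remove leaf 1 (neighbor: 3).
Step 2: current leaves = {3,5,8,9}. Remove leaf 3 (neighbor: 2).

Answer: 3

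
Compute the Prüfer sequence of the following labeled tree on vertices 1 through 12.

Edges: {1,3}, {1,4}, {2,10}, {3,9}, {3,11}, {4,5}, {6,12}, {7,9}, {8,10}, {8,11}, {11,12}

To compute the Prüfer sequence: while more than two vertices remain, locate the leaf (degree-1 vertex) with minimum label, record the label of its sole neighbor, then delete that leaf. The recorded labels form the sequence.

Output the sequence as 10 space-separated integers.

Step 1: leaves = {2,5,6,7}. Remove smallest leaf 2, emit neighbor 10.
Step 2: leaves = {5,6,7,10}. Remove smallest leaf 5, emit neighbor 4.
Step 3: leaves = {4,6,7,10}. Remove smallest leaf 4, emit neighbor 1.
Step 4: leaves = {1,6,7,10}. Remove smallest leaf 1, emit neighbor 3.
Step 5: leaves = {6,7,10}. Remove smallest leaf 6, emit neighbor 12.
Step 6: leaves = {7,10,12}. Remove smallest leaf 7, emit neighbor 9.
Step 7: leaves = {9,10,12}. Remove smallest leaf 9, emit neighbor 3.
Step 8: leaves = {3,10,12}. Remove smallest leaf 3, emit neighbor 11.
Step 9: leaves = {10,12}. Remove smallest leaf 10, emit neighbor 8.
Step 10: leaves = {8,12}. Remove smallest leaf 8, emit neighbor 11.
Done: 2 vertices remain (11, 12). Sequence = [10 4 1 3 12 9 3 11 8 11]

Answer: 10 4 1 3 12 9 3 11 8 11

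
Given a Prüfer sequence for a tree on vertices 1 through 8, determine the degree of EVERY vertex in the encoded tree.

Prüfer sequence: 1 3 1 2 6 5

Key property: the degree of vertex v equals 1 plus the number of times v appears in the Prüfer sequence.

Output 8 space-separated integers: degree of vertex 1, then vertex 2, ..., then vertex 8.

Answer: 3 2 2 1 2 2 1 1

Derivation:
p_1 = 1: count[1] becomes 1
p_2 = 3: count[3] becomes 1
p_3 = 1: count[1] becomes 2
p_4 = 2: count[2] becomes 1
p_5 = 6: count[6] becomes 1
p_6 = 5: count[5] becomes 1
Degrees (1 + count): deg[1]=1+2=3, deg[2]=1+1=2, deg[3]=1+1=2, deg[4]=1+0=1, deg[5]=1+1=2, deg[6]=1+1=2, deg[7]=1+0=1, deg[8]=1+0=1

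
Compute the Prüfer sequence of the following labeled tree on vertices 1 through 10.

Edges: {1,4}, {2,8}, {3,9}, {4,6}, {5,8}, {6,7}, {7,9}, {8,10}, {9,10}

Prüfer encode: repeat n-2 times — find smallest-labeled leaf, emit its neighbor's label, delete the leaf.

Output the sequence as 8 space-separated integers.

Step 1: leaves = {1,2,3,5}. Remove smallest leaf 1, emit neighbor 4.
Step 2: leaves = {2,3,4,5}. Remove smallest leaf 2, emit neighbor 8.
Step 3: leaves = {3,4,5}. Remove smallest leaf 3, emit neighbor 9.
Step 4: leaves = {4,5}. Remove smallest leaf 4, emit neighbor 6.
Step 5: leaves = {5,6}. Remove smallest leaf 5, emit neighbor 8.
Step 6: leaves = {6,8}. Remove smallest leaf 6, emit neighbor 7.
Step 7: leaves = {7,8}. Remove smallest leaf 7, emit neighbor 9.
Step 8: leaves = {8,9}. Remove smallest leaf 8, emit neighbor 10.
Done: 2 vertices remain (9, 10). Sequence = [4 8 9 6 8 7 9 10]

Answer: 4 8 9 6 8 7 9 10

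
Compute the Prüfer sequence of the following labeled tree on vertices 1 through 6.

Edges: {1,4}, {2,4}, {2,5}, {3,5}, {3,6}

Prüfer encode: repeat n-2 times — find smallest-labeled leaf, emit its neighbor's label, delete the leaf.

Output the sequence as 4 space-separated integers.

Answer: 4 2 5 3

Derivation:
Step 1: leaves = {1,6}. Remove smallest leaf 1, emit neighbor 4.
Step 2: leaves = {4,6}. Remove smallest leaf 4, emit neighbor 2.
Step 3: leaves = {2,6}. Remove smallest leaf 2, emit neighbor 5.
Step 4: leaves = {5,6}. Remove smallest leaf 5, emit neighbor 3.
Done: 2 vertices remain (3, 6). Sequence = [4 2 5 3]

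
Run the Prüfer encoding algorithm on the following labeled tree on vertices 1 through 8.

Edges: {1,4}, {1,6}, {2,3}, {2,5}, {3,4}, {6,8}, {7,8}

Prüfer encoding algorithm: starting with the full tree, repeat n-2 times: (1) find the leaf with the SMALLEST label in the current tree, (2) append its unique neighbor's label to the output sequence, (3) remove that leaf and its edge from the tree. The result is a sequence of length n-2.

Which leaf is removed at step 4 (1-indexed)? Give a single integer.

Answer: 4

Derivation:
Step 1: current leaves = {5,7}. Remove leaf 5 (neighbor: 2).
Step 2: current leaves = {2,7}. Remove leaf 2 (neighbor: 3).
Step 3: current leaves = {3,7}. Remove leaf 3 (neighbor: 4).
Step 4: current leaves = {4,7}. Remove leaf 4 (neighbor: 1).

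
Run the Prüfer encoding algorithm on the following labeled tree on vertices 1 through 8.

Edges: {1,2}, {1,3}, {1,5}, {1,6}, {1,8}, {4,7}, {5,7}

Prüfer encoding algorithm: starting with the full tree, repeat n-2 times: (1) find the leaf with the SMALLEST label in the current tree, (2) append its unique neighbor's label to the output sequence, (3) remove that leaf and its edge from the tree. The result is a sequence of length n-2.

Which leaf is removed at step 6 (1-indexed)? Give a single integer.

Answer: 5

Derivation:
Step 1: current leaves = {2,3,4,6,8}. Remove leaf 2 (neighbor: 1).
Step 2: current leaves = {3,4,6,8}. Remove leaf 3 (neighbor: 1).
Step 3: current leaves = {4,6,8}. Remove leaf 4 (neighbor: 7).
Step 4: current leaves = {6,7,8}. Remove leaf 6 (neighbor: 1).
Step 5: current leaves = {7,8}. Remove leaf 7 (neighbor: 5).
Step 6: current leaves = {5,8}. Remove leaf 5 (neighbor: 1).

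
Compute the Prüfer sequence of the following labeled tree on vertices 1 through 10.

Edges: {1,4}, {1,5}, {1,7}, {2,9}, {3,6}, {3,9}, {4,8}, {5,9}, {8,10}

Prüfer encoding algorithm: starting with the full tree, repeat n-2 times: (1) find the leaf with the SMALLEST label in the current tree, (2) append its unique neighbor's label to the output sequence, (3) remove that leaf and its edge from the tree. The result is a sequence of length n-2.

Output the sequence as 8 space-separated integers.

Answer: 9 3 9 1 5 1 4 8

Derivation:
Step 1: leaves = {2,6,7,10}. Remove smallest leaf 2, emit neighbor 9.
Step 2: leaves = {6,7,10}. Remove smallest leaf 6, emit neighbor 3.
Step 3: leaves = {3,7,10}. Remove smallest leaf 3, emit neighbor 9.
Step 4: leaves = {7,9,10}. Remove smallest leaf 7, emit neighbor 1.
Step 5: leaves = {9,10}. Remove smallest leaf 9, emit neighbor 5.
Step 6: leaves = {5,10}. Remove smallest leaf 5, emit neighbor 1.
Step 7: leaves = {1,10}. Remove smallest leaf 1, emit neighbor 4.
Step 8: leaves = {4,10}. Remove smallest leaf 4, emit neighbor 8.
Done: 2 vertices remain (8, 10). Sequence = [9 3 9 1 5 1 4 8]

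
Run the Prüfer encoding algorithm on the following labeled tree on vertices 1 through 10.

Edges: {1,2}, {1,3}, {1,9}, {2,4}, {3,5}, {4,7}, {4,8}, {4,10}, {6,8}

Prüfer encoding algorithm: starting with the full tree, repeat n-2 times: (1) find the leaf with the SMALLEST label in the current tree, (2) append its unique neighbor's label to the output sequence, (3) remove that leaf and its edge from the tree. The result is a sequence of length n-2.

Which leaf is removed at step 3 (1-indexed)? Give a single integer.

Answer: 6

Derivation:
Step 1: current leaves = {5,6,7,9,10}. Remove leaf 5 (neighbor: 3).
Step 2: current leaves = {3,6,7,9,10}. Remove leaf 3 (neighbor: 1).
Step 3: current leaves = {6,7,9,10}. Remove leaf 6 (neighbor: 8).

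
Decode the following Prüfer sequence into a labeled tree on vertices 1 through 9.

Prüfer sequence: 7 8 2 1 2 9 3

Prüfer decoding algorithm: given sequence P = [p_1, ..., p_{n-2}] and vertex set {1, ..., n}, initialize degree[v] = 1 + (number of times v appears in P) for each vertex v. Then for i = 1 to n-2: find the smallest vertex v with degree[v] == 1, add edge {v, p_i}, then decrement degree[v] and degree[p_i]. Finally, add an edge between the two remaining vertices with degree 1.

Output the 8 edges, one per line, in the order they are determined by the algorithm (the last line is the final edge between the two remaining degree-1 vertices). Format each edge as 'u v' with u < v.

Initial degrees: {1:2, 2:3, 3:2, 4:1, 5:1, 6:1, 7:2, 8:2, 9:2}
Step 1: smallest deg-1 vertex = 4, p_1 = 7. Add edge {4,7}. Now deg[4]=0, deg[7]=1.
Step 2: smallest deg-1 vertex = 5, p_2 = 8. Add edge {5,8}. Now deg[5]=0, deg[8]=1.
Step 3: smallest deg-1 vertex = 6, p_3 = 2. Add edge {2,6}. Now deg[6]=0, deg[2]=2.
Step 4: smallest deg-1 vertex = 7, p_4 = 1. Add edge {1,7}. Now deg[7]=0, deg[1]=1.
Step 5: smallest deg-1 vertex = 1, p_5 = 2. Add edge {1,2}. Now deg[1]=0, deg[2]=1.
Step 6: smallest deg-1 vertex = 2, p_6 = 9. Add edge {2,9}. Now deg[2]=0, deg[9]=1.
Step 7: smallest deg-1 vertex = 8, p_7 = 3. Add edge {3,8}. Now deg[8]=0, deg[3]=1.
Final: two remaining deg-1 vertices are 3, 9. Add edge {3,9}.

Answer: 4 7
5 8
2 6
1 7
1 2
2 9
3 8
3 9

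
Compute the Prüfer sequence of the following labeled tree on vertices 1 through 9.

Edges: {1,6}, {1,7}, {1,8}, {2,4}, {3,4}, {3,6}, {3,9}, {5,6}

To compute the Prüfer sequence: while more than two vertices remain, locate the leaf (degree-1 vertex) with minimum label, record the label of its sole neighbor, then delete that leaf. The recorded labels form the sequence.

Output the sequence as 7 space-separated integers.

Answer: 4 3 6 1 1 6 3

Derivation:
Step 1: leaves = {2,5,7,8,9}. Remove smallest leaf 2, emit neighbor 4.
Step 2: leaves = {4,5,7,8,9}. Remove smallest leaf 4, emit neighbor 3.
Step 3: leaves = {5,7,8,9}. Remove smallest leaf 5, emit neighbor 6.
Step 4: leaves = {7,8,9}. Remove smallest leaf 7, emit neighbor 1.
Step 5: leaves = {8,9}. Remove smallest leaf 8, emit neighbor 1.
Step 6: leaves = {1,9}. Remove smallest leaf 1, emit neighbor 6.
Step 7: leaves = {6,9}. Remove smallest leaf 6, emit neighbor 3.
Done: 2 vertices remain (3, 9). Sequence = [4 3 6 1 1 6 3]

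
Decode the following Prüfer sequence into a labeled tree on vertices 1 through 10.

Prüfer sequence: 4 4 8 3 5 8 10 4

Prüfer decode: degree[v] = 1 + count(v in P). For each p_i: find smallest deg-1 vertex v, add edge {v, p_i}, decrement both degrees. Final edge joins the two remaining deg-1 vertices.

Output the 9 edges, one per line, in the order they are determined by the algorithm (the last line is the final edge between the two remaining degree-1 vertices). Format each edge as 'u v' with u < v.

Initial degrees: {1:1, 2:1, 3:2, 4:4, 5:2, 6:1, 7:1, 8:3, 9:1, 10:2}
Step 1: smallest deg-1 vertex = 1, p_1 = 4. Add edge {1,4}. Now deg[1]=0, deg[4]=3.
Step 2: smallest deg-1 vertex = 2, p_2 = 4. Add edge {2,4}. Now deg[2]=0, deg[4]=2.
Step 3: smallest deg-1 vertex = 6, p_3 = 8. Add edge {6,8}. Now deg[6]=0, deg[8]=2.
Step 4: smallest deg-1 vertex = 7, p_4 = 3. Add edge {3,7}. Now deg[7]=0, deg[3]=1.
Step 5: smallest deg-1 vertex = 3, p_5 = 5. Add edge {3,5}. Now deg[3]=0, deg[5]=1.
Step 6: smallest deg-1 vertex = 5, p_6 = 8. Add edge {5,8}. Now deg[5]=0, deg[8]=1.
Step 7: smallest deg-1 vertex = 8, p_7 = 10. Add edge {8,10}. Now deg[8]=0, deg[10]=1.
Step 8: smallest deg-1 vertex = 9, p_8 = 4. Add edge {4,9}. Now deg[9]=0, deg[4]=1.
Final: two remaining deg-1 vertices are 4, 10. Add edge {4,10}.

Answer: 1 4
2 4
6 8
3 7
3 5
5 8
8 10
4 9
4 10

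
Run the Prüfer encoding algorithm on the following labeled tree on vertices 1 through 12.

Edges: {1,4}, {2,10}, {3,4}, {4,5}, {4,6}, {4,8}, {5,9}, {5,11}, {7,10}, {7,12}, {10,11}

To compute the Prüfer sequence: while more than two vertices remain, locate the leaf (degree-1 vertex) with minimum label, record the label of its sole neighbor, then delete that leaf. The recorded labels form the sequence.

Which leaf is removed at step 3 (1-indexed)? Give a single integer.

Step 1: current leaves = {1,2,3,6,8,9,12}. Remove leaf 1 (neighbor: 4).
Step 2: current leaves = {2,3,6,8,9,12}. Remove leaf 2 (neighbor: 10).
Step 3: current leaves = {3,6,8,9,12}. Remove leaf 3 (neighbor: 4).

Answer: 3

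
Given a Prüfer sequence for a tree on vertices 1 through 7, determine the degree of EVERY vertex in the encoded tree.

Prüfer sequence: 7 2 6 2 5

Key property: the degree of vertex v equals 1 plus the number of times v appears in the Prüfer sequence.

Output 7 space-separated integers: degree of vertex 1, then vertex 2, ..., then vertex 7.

Answer: 1 3 1 1 2 2 2

Derivation:
p_1 = 7: count[7] becomes 1
p_2 = 2: count[2] becomes 1
p_3 = 6: count[6] becomes 1
p_4 = 2: count[2] becomes 2
p_5 = 5: count[5] becomes 1
Degrees (1 + count): deg[1]=1+0=1, deg[2]=1+2=3, deg[3]=1+0=1, deg[4]=1+0=1, deg[5]=1+1=2, deg[6]=1+1=2, deg[7]=1+1=2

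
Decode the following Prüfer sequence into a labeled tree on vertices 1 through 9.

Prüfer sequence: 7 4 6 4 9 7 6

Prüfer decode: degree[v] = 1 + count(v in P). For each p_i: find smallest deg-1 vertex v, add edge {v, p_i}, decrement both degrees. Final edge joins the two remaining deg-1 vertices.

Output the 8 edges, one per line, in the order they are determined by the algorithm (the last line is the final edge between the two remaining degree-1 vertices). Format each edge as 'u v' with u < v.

Answer: 1 7
2 4
3 6
4 5
4 9
7 8
6 7
6 9

Derivation:
Initial degrees: {1:1, 2:1, 3:1, 4:3, 5:1, 6:3, 7:3, 8:1, 9:2}
Step 1: smallest deg-1 vertex = 1, p_1 = 7. Add edge {1,7}. Now deg[1]=0, deg[7]=2.
Step 2: smallest deg-1 vertex = 2, p_2 = 4. Add edge {2,4}. Now deg[2]=0, deg[4]=2.
Step 3: smallest deg-1 vertex = 3, p_3 = 6. Add edge {3,6}. Now deg[3]=0, deg[6]=2.
Step 4: smallest deg-1 vertex = 5, p_4 = 4. Add edge {4,5}. Now deg[5]=0, deg[4]=1.
Step 5: smallest deg-1 vertex = 4, p_5 = 9. Add edge {4,9}. Now deg[4]=0, deg[9]=1.
Step 6: smallest deg-1 vertex = 8, p_6 = 7. Add edge {7,8}. Now deg[8]=0, deg[7]=1.
Step 7: smallest deg-1 vertex = 7, p_7 = 6. Add edge {6,7}. Now deg[7]=0, deg[6]=1.
Final: two remaining deg-1 vertices are 6, 9. Add edge {6,9}.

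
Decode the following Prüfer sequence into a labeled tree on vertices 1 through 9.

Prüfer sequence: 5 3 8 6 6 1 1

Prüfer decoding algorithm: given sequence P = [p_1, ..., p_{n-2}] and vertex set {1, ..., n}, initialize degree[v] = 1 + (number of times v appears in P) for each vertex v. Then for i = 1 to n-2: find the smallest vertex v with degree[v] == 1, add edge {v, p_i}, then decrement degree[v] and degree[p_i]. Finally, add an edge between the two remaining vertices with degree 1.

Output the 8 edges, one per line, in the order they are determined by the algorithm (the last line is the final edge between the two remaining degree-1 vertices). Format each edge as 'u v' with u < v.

Answer: 2 5
3 4
3 8
5 6
6 7
1 6
1 8
1 9

Derivation:
Initial degrees: {1:3, 2:1, 3:2, 4:1, 5:2, 6:3, 7:1, 8:2, 9:1}
Step 1: smallest deg-1 vertex = 2, p_1 = 5. Add edge {2,5}. Now deg[2]=0, deg[5]=1.
Step 2: smallest deg-1 vertex = 4, p_2 = 3. Add edge {3,4}. Now deg[4]=0, deg[3]=1.
Step 3: smallest deg-1 vertex = 3, p_3 = 8. Add edge {3,8}. Now deg[3]=0, deg[8]=1.
Step 4: smallest deg-1 vertex = 5, p_4 = 6. Add edge {5,6}. Now deg[5]=0, deg[6]=2.
Step 5: smallest deg-1 vertex = 7, p_5 = 6. Add edge {6,7}. Now deg[7]=0, deg[6]=1.
Step 6: smallest deg-1 vertex = 6, p_6 = 1. Add edge {1,6}. Now deg[6]=0, deg[1]=2.
Step 7: smallest deg-1 vertex = 8, p_7 = 1. Add edge {1,8}. Now deg[8]=0, deg[1]=1.
Final: two remaining deg-1 vertices are 1, 9. Add edge {1,9}.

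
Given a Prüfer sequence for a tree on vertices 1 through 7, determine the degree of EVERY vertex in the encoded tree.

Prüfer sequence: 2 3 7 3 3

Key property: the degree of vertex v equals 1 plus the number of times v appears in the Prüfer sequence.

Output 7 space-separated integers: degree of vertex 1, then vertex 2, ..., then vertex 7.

p_1 = 2: count[2] becomes 1
p_2 = 3: count[3] becomes 1
p_3 = 7: count[7] becomes 1
p_4 = 3: count[3] becomes 2
p_5 = 3: count[3] becomes 3
Degrees (1 + count): deg[1]=1+0=1, deg[2]=1+1=2, deg[3]=1+3=4, deg[4]=1+0=1, deg[5]=1+0=1, deg[6]=1+0=1, deg[7]=1+1=2

Answer: 1 2 4 1 1 1 2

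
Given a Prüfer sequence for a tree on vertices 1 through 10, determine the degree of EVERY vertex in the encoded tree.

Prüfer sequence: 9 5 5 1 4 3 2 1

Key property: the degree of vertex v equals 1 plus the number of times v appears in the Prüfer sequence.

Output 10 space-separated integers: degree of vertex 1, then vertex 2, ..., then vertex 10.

p_1 = 9: count[9] becomes 1
p_2 = 5: count[5] becomes 1
p_3 = 5: count[5] becomes 2
p_4 = 1: count[1] becomes 1
p_5 = 4: count[4] becomes 1
p_6 = 3: count[3] becomes 1
p_7 = 2: count[2] becomes 1
p_8 = 1: count[1] becomes 2
Degrees (1 + count): deg[1]=1+2=3, deg[2]=1+1=2, deg[3]=1+1=2, deg[4]=1+1=2, deg[5]=1+2=3, deg[6]=1+0=1, deg[7]=1+0=1, deg[8]=1+0=1, deg[9]=1+1=2, deg[10]=1+0=1

Answer: 3 2 2 2 3 1 1 1 2 1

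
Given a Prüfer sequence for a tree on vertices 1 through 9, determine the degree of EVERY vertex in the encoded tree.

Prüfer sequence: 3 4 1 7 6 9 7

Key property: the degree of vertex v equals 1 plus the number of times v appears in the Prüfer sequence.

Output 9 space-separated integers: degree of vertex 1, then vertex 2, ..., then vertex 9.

Answer: 2 1 2 2 1 2 3 1 2

Derivation:
p_1 = 3: count[3] becomes 1
p_2 = 4: count[4] becomes 1
p_3 = 1: count[1] becomes 1
p_4 = 7: count[7] becomes 1
p_5 = 6: count[6] becomes 1
p_6 = 9: count[9] becomes 1
p_7 = 7: count[7] becomes 2
Degrees (1 + count): deg[1]=1+1=2, deg[2]=1+0=1, deg[3]=1+1=2, deg[4]=1+1=2, deg[5]=1+0=1, deg[6]=1+1=2, deg[7]=1+2=3, deg[8]=1+0=1, deg[9]=1+1=2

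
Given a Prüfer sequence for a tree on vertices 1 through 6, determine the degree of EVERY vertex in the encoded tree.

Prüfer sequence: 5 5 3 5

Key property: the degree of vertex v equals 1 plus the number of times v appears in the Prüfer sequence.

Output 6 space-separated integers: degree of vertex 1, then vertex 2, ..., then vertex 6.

p_1 = 5: count[5] becomes 1
p_2 = 5: count[5] becomes 2
p_3 = 3: count[3] becomes 1
p_4 = 5: count[5] becomes 3
Degrees (1 + count): deg[1]=1+0=1, deg[2]=1+0=1, deg[3]=1+1=2, deg[4]=1+0=1, deg[5]=1+3=4, deg[6]=1+0=1

Answer: 1 1 2 1 4 1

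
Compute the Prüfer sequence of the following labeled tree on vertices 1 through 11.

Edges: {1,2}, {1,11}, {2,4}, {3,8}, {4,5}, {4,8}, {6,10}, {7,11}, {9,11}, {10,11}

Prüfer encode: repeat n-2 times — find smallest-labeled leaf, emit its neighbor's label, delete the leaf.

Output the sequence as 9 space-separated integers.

Answer: 8 4 10 11 4 2 1 11 11

Derivation:
Step 1: leaves = {3,5,6,7,9}. Remove smallest leaf 3, emit neighbor 8.
Step 2: leaves = {5,6,7,8,9}. Remove smallest leaf 5, emit neighbor 4.
Step 3: leaves = {6,7,8,9}. Remove smallest leaf 6, emit neighbor 10.
Step 4: leaves = {7,8,9,10}. Remove smallest leaf 7, emit neighbor 11.
Step 5: leaves = {8,9,10}. Remove smallest leaf 8, emit neighbor 4.
Step 6: leaves = {4,9,10}. Remove smallest leaf 4, emit neighbor 2.
Step 7: leaves = {2,9,10}. Remove smallest leaf 2, emit neighbor 1.
Step 8: leaves = {1,9,10}. Remove smallest leaf 1, emit neighbor 11.
Step 9: leaves = {9,10}. Remove smallest leaf 9, emit neighbor 11.
Done: 2 vertices remain (10, 11). Sequence = [8 4 10 11 4 2 1 11 11]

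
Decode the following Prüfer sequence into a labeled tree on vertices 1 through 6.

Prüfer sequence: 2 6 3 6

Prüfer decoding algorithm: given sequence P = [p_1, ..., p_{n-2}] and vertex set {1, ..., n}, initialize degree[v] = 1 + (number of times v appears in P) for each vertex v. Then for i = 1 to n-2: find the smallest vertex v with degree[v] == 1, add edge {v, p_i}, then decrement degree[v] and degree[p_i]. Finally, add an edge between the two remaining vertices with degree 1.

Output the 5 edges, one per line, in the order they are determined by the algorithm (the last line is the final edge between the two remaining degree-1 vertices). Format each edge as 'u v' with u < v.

Answer: 1 2
2 6
3 4
3 6
5 6

Derivation:
Initial degrees: {1:1, 2:2, 3:2, 4:1, 5:1, 6:3}
Step 1: smallest deg-1 vertex = 1, p_1 = 2. Add edge {1,2}. Now deg[1]=0, deg[2]=1.
Step 2: smallest deg-1 vertex = 2, p_2 = 6. Add edge {2,6}. Now deg[2]=0, deg[6]=2.
Step 3: smallest deg-1 vertex = 4, p_3 = 3. Add edge {3,4}. Now deg[4]=0, deg[3]=1.
Step 4: smallest deg-1 vertex = 3, p_4 = 6. Add edge {3,6}. Now deg[3]=0, deg[6]=1.
Final: two remaining deg-1 vertices are 5, 6. Add edge {5,6}.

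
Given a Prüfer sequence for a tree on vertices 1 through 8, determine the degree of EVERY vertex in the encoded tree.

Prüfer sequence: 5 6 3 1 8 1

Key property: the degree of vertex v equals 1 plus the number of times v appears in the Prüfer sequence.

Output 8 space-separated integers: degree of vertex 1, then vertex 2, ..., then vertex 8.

p_1 = 5: count[5] becomes 1
p_2 = 6: count[6] becomes 1
p_3 = 3: count[3] becomes 1
p_4 = 1: count[1] becomes 1
p_5 = 8: count[8] becomes 1
p_6 = 1: count[1] becomes 2
Degrees (1 + count): deg[1]=1+2=3, deg[2]=1+0=1, deg[3]=1+1=2, deg[4]=1+0=1, deg[5]=1+1=2, deg[6]=1+1=2, deg[7]=1+0=1, deg[8]=1+1=2

Answer: 3 1 2 1 2 2 1 2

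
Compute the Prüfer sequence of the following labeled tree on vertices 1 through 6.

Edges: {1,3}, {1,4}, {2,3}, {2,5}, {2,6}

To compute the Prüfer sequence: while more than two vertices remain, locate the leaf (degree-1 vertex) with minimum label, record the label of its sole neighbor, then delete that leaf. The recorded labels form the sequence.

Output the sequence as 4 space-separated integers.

Answer: 1 3 2 2

Derivation:
Step 1: leaves = {4,5,6}. Remove smallest leaf 4, emit neighbor 1.
Step 2: leaves = {1,5,6}. Remove smallest leaf 1, emit neighbor 3.
Step 3: leaves = {3,5,6}. Remove smallest leaf 3, emit neighbor 2.
Step 4: leaves = {5,6}. Remove smallest leaf 5, emit neighbor 2.
Done: 2 vertices remain (2, 6). Sequence = [1 3 2 2]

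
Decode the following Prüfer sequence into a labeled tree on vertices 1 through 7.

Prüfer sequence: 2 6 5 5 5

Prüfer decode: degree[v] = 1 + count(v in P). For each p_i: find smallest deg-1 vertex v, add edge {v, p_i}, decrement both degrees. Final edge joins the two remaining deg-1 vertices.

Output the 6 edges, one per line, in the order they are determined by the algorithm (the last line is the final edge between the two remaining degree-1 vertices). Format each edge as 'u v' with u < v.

Initial degrees: {1:1, 2:2, 3:1, 4:1, 5:4, 6:2, 7:1}
Step 1: smallest deg-1 vertex = 1, p_1 = 2. Add edge {1,2}. Now deg[1]=0, deg[2]=1.
Step 2: smallest deg-1 vertex = 2, p_2 = 6. Add edge {2,6}. Now deg[2]=0, deg[6]=1.
Step 3: smallest deg-1 vertex = 3, p_3 = 5. Add edge {3,5}. Now deg[3]=0, deg[5]=3.
Step 4: smallest deg-1 vertex = 4, p_4 = 5. Add edge {4,5}. Now deg[4]=0, deg[5]=2.
Step 5: smallest deg-1 vertex = 6, p_5 = 5. Add edge {5,6}. Now deg[6]=0, deg[5]=1.
Final: two remaining deg-1 vertices are 5, 7. Add edge {5,7}.

Answer: 1 2
2 6
3 5
4 5
5 6
5 7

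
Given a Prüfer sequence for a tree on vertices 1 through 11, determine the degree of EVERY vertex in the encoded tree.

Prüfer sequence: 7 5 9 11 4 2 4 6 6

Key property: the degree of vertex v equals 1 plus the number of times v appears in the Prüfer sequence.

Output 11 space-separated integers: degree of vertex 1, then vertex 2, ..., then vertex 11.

p_1 = 7: count[7] becomes 1
p_2 = 5: count[5] becomes 1
p_3 = 9: count[9] becomes 1
p_4 = 11: count[11] becomes 1
p_5 = 4: count[4] becomes 1
p_6 = 2: count[2] becomes 1
p_7 = 4: count[4] becomes 2
p_8 = 6: count[6] becomes 1
p_9 = 6: count[6] becomes 2
Degrees (1 + count): deg[1]=1+0=1, deg[2]=1+1=2, deg[3]=1+0=1, deg[4]=1+2=3, deg[5]=1+1=2, deg[6]=1+2=3, deg[7]=1+1=2, deg[8]=1+0=1, deg[9]=1+1=2, deg[10]=1+0=1, deg[11]=1+1=2

Answer: 1 2 1 3 2 3 2 1 2 1 2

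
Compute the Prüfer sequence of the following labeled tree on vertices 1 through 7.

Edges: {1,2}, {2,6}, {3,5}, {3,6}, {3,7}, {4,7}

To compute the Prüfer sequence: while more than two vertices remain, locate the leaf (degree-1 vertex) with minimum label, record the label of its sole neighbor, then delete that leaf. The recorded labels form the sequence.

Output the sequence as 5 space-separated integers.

Answer: 2 6 7 3 3

Derivation:
Step 1: leaves = {1,4,5}. Remove smallest leaf 1, emit neighbor 2.
Step 2: leaves = {2,4,5}. Remove smallest leaf 2, emit neighbor 6.
Step 3: leaves = {4,5,6}. Remove smallest leaf 4, emit neighbor 7.
Step 4: leaves = {5,6,7}. Remove smallest leaf 5, emit neighbor 3.
Step 5: leaves = {6,7}. Remove smallest leaf 6, emit neighbor 3.
Done: 2 vertices remain (3, 7). Sequence = [2 6 7 3 3]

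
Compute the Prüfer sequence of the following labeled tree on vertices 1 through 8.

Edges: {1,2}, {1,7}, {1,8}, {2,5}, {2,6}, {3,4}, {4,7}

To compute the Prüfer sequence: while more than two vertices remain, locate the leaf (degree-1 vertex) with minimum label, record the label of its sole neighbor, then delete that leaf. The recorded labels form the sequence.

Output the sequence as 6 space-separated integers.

Step 1: leaves = {3,5,6,8}. Remove smallest leaf 3, emit neighbor 4.
Step 2: leaves = {4,5,6,8}. Remove smallest leaf 4, emit neighbor 7.
Step 3: leaves = {5,6,7,8}. Remove smallest leaf 5, emit neighbor 2.
Step 4: leaves = {6,7,8}. Remove smallest leaf 6, emit neighbor 2.
Step 5: leaves = {2,7,8}. Remove smallest leaf 2, emit neighbor 1.
Step 6: leaves = {7,8}. Remove smallest leaf 7, emit neighbor 1.
Done: 2 vertices remain (1, 8). Sequence = [4 7 2 2 1 1]

Answer: 4 7 2 2 1 1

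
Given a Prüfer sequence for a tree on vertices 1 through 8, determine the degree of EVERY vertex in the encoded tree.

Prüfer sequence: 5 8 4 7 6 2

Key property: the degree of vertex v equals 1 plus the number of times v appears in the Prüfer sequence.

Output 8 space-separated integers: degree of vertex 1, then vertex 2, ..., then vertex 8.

Answer: 1 2 1 2 2 2 2 2

Derivation:
p_1 = 5: count[5] becomes 1
p_2 = 8: count[8] becomes 1
p_3 = 4: count[4] becomes 1
p_4 = 7: count[7] becomes 1
p_5 = 6: count[6] becomes 1
p_6 = 2: count[2] becomes 1
Degrees (1 + count): deg[1]=1+0=1, deg[2]=1+1=2, deg[3]=1+0=1, deg[4]=1+1=2, deg[5]=1+1=2, deg[6]=1+1=2, deg[7]=1+1=2, deg[8]=1+1=2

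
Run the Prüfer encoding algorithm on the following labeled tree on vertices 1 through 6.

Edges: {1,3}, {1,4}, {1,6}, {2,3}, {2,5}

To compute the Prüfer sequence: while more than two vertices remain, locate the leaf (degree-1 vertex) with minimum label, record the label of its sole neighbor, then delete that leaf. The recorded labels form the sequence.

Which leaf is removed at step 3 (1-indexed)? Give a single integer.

Answer: 2

Derivation:
Step 1: current leaves = {4,5,6}. Remove leaf 4 (neighbor: 1).
Step 2: current leaves = {5,6}. Remove leaf 5 (neighbor: 2).
Step 3: current leaves = {2,6}. Remove leaf 2 (neighbor: 3).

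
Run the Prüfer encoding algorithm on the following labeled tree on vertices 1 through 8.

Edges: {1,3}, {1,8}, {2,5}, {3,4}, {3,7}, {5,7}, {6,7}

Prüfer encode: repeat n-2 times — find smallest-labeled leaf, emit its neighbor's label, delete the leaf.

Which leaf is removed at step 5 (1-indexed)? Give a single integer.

Answer: 7

Derivation:
Step 1: current leaves = {2,4,6,8}. Remove leaf 2 (neighbor: 5).
Step 2: current leaves = {4,5,6,8}. Remove leaf 4 (neighbor: 3).
Step 3: current leaves = {5,6,8}. Remove leaf 5 (neighbor: 7).
Step 4: current leaves = {6,8}. Remove leaf 6 (neighbor: 7).
Step 5: current leaves = {7,8}. Remove leaf 7 (neighbor: 3).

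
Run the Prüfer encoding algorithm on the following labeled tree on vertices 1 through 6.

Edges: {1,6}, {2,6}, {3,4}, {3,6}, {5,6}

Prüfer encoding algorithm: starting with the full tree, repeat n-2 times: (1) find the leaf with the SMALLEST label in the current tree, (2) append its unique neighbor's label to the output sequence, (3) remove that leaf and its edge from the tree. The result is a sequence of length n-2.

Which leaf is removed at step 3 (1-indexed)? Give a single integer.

Step 1: current leaves = {1,2,4,5}. Remove leaf 1 (neighbor: 6).
Step 2: current leaves = {2,4,5}. Remove leaf 2 (neighbor: 6).
Step 3: current leaves = {4,5}. Remove leaf 4 (neighbor: 3).

Answer: 4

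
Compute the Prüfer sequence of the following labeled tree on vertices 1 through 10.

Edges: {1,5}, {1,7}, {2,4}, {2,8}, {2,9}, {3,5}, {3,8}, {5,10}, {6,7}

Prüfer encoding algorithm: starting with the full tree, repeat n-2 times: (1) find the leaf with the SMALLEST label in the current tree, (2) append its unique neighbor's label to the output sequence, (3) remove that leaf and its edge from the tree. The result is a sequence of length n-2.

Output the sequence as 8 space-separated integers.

Step 1: leaves = {4,6,9,10}. Remove smallest leaf 4, emit neighbor 2.
Step 2: leaves = {6,9,10}. Remove smallest leaf 6, emit neighbor 7.
Step 3: leaves = {7,9,10}. Remove smallest leaf 7, emit neighbor 1.
Step 4: leaves = {1,9,10}. Remove smallest leaf 1, emit neighbor 5.
Step 5: leaves = {9,10}. Remove smallest leaf 9, emit neighbor 2.
Step 6: leaves = {2,10}. Remove smallest leaf 2, emit neighbor 8.
Step 7: leaves = {8,10}. Remove smallest leaf 8, emit neighbor 3.
Step 8: leaves = {3,10}. Remove smallest leaf 3, emit neighbor 5.
Done: 2 vertices remain (5, 10). Sequence = [2 7 1 5 2 8 3 5]

Answer: 2 7 1 5 2 8 3 5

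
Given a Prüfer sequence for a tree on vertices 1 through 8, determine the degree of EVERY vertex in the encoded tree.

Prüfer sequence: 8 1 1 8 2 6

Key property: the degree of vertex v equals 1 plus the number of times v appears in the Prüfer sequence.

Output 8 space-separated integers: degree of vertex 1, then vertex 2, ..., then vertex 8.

p_1 = 8: count[8] becomes 1
p_2 = 1: count[1] becomes 1
p_3 = 1: count[1] becomes 2
p_4 = 8: count[8] becomes 2
p_5 = 2: count[2] becomes 1
p_6 = 6: count[6] becomes 1
Degrees (1 + count): deg[1]=1+2=3, deg[2]=1+1=2, deg[3]=1+0=1, deg[4]=1+0=1, deg[5]=1+0=1, deg[6]=1+1=2, deg[7]=1+0=1, deg[8]=1+2=3

Answer: 3 2 1 1 1 2 1 3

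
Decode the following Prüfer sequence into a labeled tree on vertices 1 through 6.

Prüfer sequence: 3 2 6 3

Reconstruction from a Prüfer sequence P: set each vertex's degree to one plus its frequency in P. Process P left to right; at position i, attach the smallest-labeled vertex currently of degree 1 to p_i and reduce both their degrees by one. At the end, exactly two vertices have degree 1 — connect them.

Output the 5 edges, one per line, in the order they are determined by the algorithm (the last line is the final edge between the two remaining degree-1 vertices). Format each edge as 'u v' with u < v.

Initial degrees: {1:1, 2:2, 3:3, 4:1, 5:1, 6:2}
Step 1: smallest deg-1 vertex = 1, p_1 = 3. Add edge {1,3}. Now deg[1]=0, deg[3]=2.
Step 2: smallest deg-1 vertex = 4, p_2 = 2. Add edge {2,4}. Now deg[4]=0, deg[2]=1.
Step 3: smallest deg-1 vertex = 2, p_3 = 6. Add edge {2,6}. Now deg[2]=0, deg[6]=1.
Step 4: smallest deg-1 vertex = 5, p_4 = 3. Add edge {3,5}. Now deg[5]=0, deg[3]=1.
Final: two remaining deg-1 vertices are 3, 6. Add edge {3,6}.

Answer: 1 3
2 4
2 6
3 5
3 6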